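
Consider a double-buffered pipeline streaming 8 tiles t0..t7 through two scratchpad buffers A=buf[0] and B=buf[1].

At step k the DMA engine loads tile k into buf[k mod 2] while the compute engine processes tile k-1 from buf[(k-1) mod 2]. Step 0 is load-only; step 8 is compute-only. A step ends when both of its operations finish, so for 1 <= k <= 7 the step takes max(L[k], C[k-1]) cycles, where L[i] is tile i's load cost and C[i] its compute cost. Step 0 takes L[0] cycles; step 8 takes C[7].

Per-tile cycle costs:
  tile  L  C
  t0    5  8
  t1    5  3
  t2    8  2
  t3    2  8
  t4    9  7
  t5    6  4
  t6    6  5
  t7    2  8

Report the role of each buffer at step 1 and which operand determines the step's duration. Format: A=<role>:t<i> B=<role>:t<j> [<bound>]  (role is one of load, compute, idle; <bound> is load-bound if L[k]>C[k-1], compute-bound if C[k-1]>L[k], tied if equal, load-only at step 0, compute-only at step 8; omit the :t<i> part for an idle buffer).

step 1: A=compute:t0 B=load:t1 [compute-bound]

k=0 load=t0/5c comp=- wait=5 total=5
k=1 load=t1/5c comp=t0/8c wait=8 total=13
k=2 load=t2/8c comp=t1/3c wait=8 total=21
k=3 load=t3/2c comp=t2/2c wait=2 total=23
k=4 load=t4/9c comp=t3/8c wait=9 total=32
k=5 load=t5/6c comp=t4/7c wait=7 total=39
k=6 load=t6/6c comp=t5/4c wait=6 total=45
k=7 load=t7/2c comp=t6/5c wait=5 total=50
k=8 load=- comp=t7/8c wait=8 total=58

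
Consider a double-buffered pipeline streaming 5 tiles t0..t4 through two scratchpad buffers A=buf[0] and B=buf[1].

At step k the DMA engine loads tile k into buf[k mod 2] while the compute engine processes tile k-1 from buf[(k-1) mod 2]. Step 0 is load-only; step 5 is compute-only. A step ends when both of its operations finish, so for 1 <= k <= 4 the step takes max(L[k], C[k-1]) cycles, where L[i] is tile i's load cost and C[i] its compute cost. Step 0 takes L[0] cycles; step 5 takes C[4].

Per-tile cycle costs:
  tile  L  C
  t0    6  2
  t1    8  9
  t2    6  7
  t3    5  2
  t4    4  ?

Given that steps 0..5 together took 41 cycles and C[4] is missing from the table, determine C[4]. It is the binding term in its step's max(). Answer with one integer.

step 0 → dur = L[0]=6 = 6
step 1 → dur = max(L[1]=8, C[0]=2) = 8
step 2 → dur = max(L[2]=6, C[1]=9) = 9
step 3 → dur = max(L[3]=5, C[2]=7) = 7
step 4 → dur = max(L[4]=4, C[3]=2) = 4
step 5 → dur = C[4]=? = C[4]  (unknown; binding)
sum of known step durations = 34
dur[5] = total - known = 41 - 34 = 7
C[4] is the binding max in step 5, so C[4] = dur[5] = 7

C[4] = 7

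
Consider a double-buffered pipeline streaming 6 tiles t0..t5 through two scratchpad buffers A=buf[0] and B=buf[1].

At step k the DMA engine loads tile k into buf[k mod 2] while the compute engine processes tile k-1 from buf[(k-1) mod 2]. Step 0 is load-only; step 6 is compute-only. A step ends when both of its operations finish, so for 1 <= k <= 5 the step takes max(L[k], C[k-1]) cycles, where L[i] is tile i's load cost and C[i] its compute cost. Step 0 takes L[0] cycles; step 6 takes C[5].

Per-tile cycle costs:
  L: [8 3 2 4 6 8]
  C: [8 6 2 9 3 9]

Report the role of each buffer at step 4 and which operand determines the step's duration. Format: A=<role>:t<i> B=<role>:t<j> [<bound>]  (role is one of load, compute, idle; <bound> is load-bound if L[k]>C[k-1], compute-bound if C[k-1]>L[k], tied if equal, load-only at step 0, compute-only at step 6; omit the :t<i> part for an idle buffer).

k=0 load=t0/8c comp=- wait=8 total=8
k=1 load=t1/3c comp=t0/8c wait=8 total=16
k=2 load=t2/2c comp=t1/6c wait=6 total=22
k=3 load=t3/4c comp=t2/2c wait=4 total=26
k=4 load=t4/6c comp=t3/9c wait=9 total=35
k=5 load=t5/8c comp=t4/3c wait=8 total=43
k=6 load=- comp=t5/9c wait=9 total=52

step 4: A=load:t4 B=compute:t3 [compute-bound]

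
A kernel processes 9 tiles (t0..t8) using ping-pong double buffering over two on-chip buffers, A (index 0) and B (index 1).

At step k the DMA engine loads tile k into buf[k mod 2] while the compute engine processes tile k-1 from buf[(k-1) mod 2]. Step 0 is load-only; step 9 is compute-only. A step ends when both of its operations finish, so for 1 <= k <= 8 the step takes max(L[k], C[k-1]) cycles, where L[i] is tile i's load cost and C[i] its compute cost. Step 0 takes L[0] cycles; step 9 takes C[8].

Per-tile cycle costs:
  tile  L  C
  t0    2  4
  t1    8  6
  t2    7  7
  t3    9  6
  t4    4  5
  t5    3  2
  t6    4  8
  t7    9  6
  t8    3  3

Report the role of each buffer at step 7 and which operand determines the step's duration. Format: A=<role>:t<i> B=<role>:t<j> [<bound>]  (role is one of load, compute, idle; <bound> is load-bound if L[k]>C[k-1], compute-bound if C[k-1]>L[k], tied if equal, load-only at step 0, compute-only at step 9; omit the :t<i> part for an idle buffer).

step 7: A=compute:t6 B=load:t7 [load-bound]

  0. 2=2c; end=2; A:t0 B:-
  1. max(8,4)=8c; end=10; A:t0 B:t1
  2. max(7,6)=7c; end=17; A:t2 B:t1
  3. max(9,7)=9c; end=26; A:t2 B:t3
  4. max(4,6)=6c; end=32; A:t4 B:t3
  5. max(3,5)=5c; end=37; A:t4 B:t5
  6. max(4,2)=4c; end=41; A:t6 B:t5
  7. max(9,8)=9c; end=50; A:t6 B:t7
  8. max(3,6)=6c; end=56; A:t8 B:t7
  9. 3=3c; end=59; A:t8 B:t7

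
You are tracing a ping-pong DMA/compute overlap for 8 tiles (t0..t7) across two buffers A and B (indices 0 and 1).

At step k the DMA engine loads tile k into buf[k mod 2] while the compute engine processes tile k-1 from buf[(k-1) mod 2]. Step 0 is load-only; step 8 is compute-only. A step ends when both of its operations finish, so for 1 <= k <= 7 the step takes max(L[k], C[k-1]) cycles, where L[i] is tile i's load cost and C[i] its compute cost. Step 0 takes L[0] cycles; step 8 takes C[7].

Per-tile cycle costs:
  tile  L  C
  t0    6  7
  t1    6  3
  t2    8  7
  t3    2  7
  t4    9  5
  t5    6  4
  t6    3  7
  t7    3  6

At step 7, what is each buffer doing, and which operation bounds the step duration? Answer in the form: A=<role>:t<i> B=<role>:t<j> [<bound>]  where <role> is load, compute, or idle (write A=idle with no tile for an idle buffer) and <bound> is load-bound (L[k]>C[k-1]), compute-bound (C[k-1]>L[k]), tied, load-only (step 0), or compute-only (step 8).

[0] DMA t0→A (6c) ∥ CU idle ⇒ 6c, clock 6
[1] DMA t1→B (6c) ∥ CU A:t0 (7c) ⇒ 7c, clock 13
[2] DMA t2→A (8c) ∥ CU B:t1 (3c) ⇒ 8c, clock 21
[3] DMA t3→B (2c) ∥ CU A:t2 (7c) ⇒ 7c, clock 28
[4] DMA t4→A (9c) ∥ CU B:t3 (7c) ⇒ 9c, clock 37
[5] DMA t5→B (6c) ∥ CU A:t4 (5c) ⇒ 6c, clock 43
[6] DMA t6→A (3c) ∥ CU B:t5 (4c) ⇒ 4c, clock 47
[7] DMA t7→B (3c) ∥ CU A:t6 (7c) ⇒ 7c, clock 54
[8] DMA idle ∥ CU B:t7 (6c) ⇒ 6c, clock 60

step 7: A=compute:t6 B=load:t7 [compute-bound]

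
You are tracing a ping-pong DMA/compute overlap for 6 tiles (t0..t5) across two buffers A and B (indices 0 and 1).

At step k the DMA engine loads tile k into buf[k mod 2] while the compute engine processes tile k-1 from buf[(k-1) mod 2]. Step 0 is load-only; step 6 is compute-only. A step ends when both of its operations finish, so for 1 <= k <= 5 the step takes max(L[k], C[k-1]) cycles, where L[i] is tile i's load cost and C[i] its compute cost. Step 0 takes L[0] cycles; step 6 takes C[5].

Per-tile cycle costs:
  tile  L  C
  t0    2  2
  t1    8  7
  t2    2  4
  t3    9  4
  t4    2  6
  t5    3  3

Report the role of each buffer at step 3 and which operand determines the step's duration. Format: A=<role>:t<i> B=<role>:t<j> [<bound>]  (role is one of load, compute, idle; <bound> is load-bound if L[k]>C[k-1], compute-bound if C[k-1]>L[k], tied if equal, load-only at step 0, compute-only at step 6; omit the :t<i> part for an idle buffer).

  0. 2=2c; end=2; A:t0 B:-
  1. max(8,2)=8c; end=10; A:t0 B:t1
  2. max(2,7)=7c; end=17; A:t2 B:t1
  3. max(9,4)=9c; end=26; A:t2 B:t3
  4. max(2,4)=4c; end=30; A:t4 B:t3
  5. max(3,6)=6c; end=36; A:t4 B:t5
  6. 3=3c; end=39; A:t4 B:t5

step 3: A=compute:t2 B=load:t3 [load-bound]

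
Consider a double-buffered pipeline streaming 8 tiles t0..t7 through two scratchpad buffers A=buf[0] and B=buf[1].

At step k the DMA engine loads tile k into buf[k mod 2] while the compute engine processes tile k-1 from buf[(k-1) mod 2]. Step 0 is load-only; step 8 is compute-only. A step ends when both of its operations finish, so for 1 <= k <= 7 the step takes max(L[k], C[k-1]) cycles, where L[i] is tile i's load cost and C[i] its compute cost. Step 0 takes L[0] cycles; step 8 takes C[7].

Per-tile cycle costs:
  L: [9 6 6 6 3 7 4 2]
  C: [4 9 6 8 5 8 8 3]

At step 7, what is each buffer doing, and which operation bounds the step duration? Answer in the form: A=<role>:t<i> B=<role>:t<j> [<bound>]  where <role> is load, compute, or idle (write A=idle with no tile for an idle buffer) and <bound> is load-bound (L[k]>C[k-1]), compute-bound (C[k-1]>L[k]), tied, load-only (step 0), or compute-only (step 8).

step 7: A=compute:t6 B=load:t7 [compute-bound]

step 0: L[0]=9 → dur=9, Σ=9 | A=load:t0 B=idle [load-only]
step 1: L[1]=6 C[0]=4 → dur=6, Σ=15 | A=compute:t0 B=load:t1 [load-bound]
step 2: L[2]=6 C[1]=9 → dur=9, Σ=24 | A=load:t2 B=compute:t1 [compute-bound]
step 3: L[3]=6 C[2]=6 → dur=6, Σ=30 | A=compute:t2 B=load:t3 [tied]
step 4: L[4]=3 C[3]=8 → dur=8, Σ=38 | A=load:t4 B=compute:t3 [compute-bound]
step 5: L[5]=7 C[4]=5 → dur=7, Σ=45 | A=compute:t4 B=load:t5 [load-bound]
step 6: L[6]=4 C[5]=8 → dur=8, Σ=53 | A=load:t6 B=compute:t5 [compute-bound]
step 7: L[7]=2 C[6]=8 → dur=8, Σ=61 | A=compute:t6 B=load:t7 [compute-bound]
step 8: C[7]=3 → dur=3, Σ=64 | A=idle B=compute:t7 [compute-only]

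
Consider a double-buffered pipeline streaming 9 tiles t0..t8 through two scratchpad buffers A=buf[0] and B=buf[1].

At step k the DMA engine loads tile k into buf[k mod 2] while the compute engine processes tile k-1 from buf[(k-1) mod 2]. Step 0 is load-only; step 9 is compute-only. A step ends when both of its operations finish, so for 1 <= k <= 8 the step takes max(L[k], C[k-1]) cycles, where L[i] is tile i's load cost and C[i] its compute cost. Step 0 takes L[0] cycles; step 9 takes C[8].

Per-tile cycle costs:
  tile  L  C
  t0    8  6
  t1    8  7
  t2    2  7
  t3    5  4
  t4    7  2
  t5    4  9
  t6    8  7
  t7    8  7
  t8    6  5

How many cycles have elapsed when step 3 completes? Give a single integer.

k=0 load=t0/8c comp=- wait=8 total=8
k=1 load=t1/8c comp=t0/6c wait=8 total=16
k=2 load=t2/2c comp=t1/7c wait=7 total=23
k=3 load=t3/5c comp=t2/7c wait=7 total=30
k=4 load=t4/7c comp=t3/4c wait=7 total=37
k=5 load=t5/4c comp=t4/2c wait=4 total=41
k=6 load=t6/8c comp=t5/9c wait=9 total=50
k=7 load=t7/8c comp=t6/7c wait=8 total=58
k=8 load=t8/6c comp=t7/7c wait=7 total=65
k=9 load=- comp=t8/5c wait=5 total=70

end_cycle[3] = 30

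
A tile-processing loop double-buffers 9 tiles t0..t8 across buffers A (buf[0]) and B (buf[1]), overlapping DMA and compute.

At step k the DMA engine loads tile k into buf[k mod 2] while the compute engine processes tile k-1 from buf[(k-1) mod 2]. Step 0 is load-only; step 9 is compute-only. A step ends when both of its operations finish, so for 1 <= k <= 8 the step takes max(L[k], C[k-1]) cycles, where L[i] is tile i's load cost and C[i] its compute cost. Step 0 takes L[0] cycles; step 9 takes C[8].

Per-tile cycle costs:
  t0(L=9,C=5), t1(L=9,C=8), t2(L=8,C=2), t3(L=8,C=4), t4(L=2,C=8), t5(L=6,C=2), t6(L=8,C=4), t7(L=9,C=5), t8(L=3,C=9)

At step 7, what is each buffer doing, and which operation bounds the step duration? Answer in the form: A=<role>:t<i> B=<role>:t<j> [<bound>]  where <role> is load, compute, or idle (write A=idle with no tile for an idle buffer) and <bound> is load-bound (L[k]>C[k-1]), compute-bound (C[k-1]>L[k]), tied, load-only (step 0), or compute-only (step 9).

step 7: A=compute:t6 B=load:t7 [load-bound]

k=0 load=t0/9c comp=- wait=9 total=9
k=1 load=t1/9c comp=t0/5c wait=9 total=18
k=2 load=t2/8c comp=t1/8c wait=8 total=26
k=3 load=t3/8c comp=t2/2c wait=8 total=34
k=4 load=t4/2c comp=t3/4c wait=4 total=38
k=5 load=t5/6c comp=t4/8c wait=8 total=46
k=6 load=t6/8c comp=t5/2c wait=8 total=54
k=7 load=t7/9c comp=t6/4c wait=9 total=63
k=8 load=t8/3c comp=t7/5c wait=5 total=68
k=9 load=- comp=t8/9c wait=9 total=77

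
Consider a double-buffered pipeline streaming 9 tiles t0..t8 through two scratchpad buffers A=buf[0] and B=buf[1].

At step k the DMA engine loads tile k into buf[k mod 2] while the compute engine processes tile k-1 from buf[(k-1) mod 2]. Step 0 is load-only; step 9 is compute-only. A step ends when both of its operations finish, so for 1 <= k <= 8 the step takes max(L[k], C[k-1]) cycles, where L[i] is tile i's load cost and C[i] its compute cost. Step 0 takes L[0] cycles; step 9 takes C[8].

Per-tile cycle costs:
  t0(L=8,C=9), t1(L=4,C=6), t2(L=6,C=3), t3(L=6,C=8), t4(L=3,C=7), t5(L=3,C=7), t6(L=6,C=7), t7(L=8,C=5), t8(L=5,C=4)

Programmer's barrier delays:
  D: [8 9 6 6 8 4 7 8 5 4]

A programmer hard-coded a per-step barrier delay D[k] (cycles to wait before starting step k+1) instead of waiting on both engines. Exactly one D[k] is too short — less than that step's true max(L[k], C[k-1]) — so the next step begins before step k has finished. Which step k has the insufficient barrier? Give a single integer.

hazard at step 5

k=0 barrier L[0]=8→8c, D[0]=8 ok
k=1 barrier max(L[1]=4,C[0]=9)→9c, D[1]=9 ok
k=2 barrier max(L[2]=6,C[1]=6)→6c, D[2]=6 ok
k=3 barrier max(L[3]=6,C[2]=3)→6c, D[3]=6 ok
k=4 barrier max(L[4]=3,C[3]=8)→8c, D[4]=8 ok
k=5 barrier max(L[5]=3,C[4]=7)→7c, D[5]=4 SHORT
k=6 barrier max(L[6]=6,C[5]=7)→7c, D[6]=7 ok
k=7 barrier max(L[7]=8,C[6]=7)→8c, D[7]=8 ok
k=8 barrier max(L[8]=5,C[7]=5)→5c, D[8]=5 ok
k=9 barrier C[8]=4→4c, D[9]=4 ok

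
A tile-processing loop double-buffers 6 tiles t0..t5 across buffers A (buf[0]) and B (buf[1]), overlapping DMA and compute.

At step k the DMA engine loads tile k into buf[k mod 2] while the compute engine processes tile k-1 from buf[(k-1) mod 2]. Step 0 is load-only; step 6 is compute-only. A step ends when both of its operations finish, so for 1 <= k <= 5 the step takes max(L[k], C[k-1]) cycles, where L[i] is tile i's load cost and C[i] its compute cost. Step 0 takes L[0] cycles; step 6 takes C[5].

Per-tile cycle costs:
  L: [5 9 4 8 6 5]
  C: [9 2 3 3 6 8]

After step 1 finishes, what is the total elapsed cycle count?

end_cycle[1] = 14

k=0 load=t0/5c comp=- wait=5 total=5
k=1 load=t1/9c comp=t0/9c wait=9 total=14
k=2 load=t2/4c comp=t1/2c wait=4 total=18
k=3 load=t3/8c comp=t2/3c wait=8 total=26
k=4 load=t4/6c comp=t3/3c wait=6 total=32
k=5 load=t5/5c comp=t4/6c wait=6 total=38
k=6 load=- comp=t5/8c wait=8 total=46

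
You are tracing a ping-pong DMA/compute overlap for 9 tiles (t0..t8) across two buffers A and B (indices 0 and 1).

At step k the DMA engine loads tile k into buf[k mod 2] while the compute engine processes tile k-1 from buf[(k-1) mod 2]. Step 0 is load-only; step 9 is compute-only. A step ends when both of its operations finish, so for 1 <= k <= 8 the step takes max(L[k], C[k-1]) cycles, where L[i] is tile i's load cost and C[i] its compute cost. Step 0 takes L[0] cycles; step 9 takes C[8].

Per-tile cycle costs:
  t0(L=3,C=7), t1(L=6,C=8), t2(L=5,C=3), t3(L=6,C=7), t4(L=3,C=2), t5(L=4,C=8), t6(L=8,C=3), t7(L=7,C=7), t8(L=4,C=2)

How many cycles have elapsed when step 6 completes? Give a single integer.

k=0 load=t0/3c comp=- wait=3 total=3
k=1 load=t1/6c comp=t0/7c wait=7 total=10
k=2 load=t2/5c comp=t1/8c wait=8 total=18
k=3 load=t3/6c comp=t2/3c wait=6 total=24
k=4 load=t4/3c comp=t3/7c wait=7 total=31
k=5 load=t5/4c comp=t4/2c wait=4 total=35
k=6 load=t6/8c comp=t5/8c wait=8 total=43
k=7 load=t7/7c comp=t6/3c wait=7 total=50
k=8 load=t8/4c comp=t7/7c wait=7 total=57
k=9 load=- comp=t8/2c wait=2 total=59

end_cycle[6] = 43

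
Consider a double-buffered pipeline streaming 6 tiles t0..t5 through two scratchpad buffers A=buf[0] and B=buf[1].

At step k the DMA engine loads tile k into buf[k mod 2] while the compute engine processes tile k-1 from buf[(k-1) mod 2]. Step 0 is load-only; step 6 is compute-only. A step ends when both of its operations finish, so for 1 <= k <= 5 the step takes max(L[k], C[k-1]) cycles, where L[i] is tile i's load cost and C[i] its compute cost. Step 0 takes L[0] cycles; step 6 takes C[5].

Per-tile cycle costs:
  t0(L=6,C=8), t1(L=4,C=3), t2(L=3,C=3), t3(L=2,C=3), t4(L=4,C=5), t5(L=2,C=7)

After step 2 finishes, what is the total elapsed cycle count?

[0] DMA t0→A (6c) ∥ CU idle ⇒ 6c, clock 6
[1] DMA t1→B (4c) ∥ CU A:t0 (8c) ⇒ 8c, clock 14
[2] DMA t2→A (3c) ∥ CU B:t1 (3c) ⇒ 3c, clock 17
[3] DMA t3→B (2c) ∥ CU A:t2 (3c) ⇒ 3c, clock 20
[4] DMA t4→A (4c) ∥ CU B:t3 (3c) ⇒ 4c, clock 24
[5] DMA t5→B (2c) ∥ CU A:t4 (5c) ⇒ 5c, clock 29
[6] DMA idle ∥ CU B:t5 (7c) ⇒ 7c, clock 36

end_cycle[2] = 17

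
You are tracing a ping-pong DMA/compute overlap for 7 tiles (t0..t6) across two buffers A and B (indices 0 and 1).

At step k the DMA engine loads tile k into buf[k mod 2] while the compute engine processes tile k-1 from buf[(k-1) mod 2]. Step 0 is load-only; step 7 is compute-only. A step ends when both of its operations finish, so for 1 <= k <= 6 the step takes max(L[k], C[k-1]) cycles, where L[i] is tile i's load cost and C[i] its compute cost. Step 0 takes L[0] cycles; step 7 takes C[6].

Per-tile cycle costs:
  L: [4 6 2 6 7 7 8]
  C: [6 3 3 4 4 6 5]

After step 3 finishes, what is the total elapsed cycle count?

end_cycle[3] = 19

[0] DMA t0→A (4c) ∥ CU idle ⇒ 4c, clock 4
[1] DMA t1→B (6c) ∥ CU A:t0 (6c) ⇒ 6c, clock 10
[2] DMA t2→A (2c) ∥ CU B:t1 (3c) ⇒ 3c, clock 13
[3] DMA t3→B (6c) ∥ CU A:t2 (3c) ⇒ 6c, clock 19
[4] DMA t4→A (7c) ∥ CU B:t3 (4c) ⇒ 7c, clock 26
[5] DMA t5→B (7c) ∥ CU A:t4 (4c) ⇒ 7c, clock 33
[6] DMA t6→A (8c) ∥ CU B:t5 (6c) ⇒ 8c, clock 41
[7] DMA idle ∥ CU A:t6 (5c) ⇒ 5c, clock 46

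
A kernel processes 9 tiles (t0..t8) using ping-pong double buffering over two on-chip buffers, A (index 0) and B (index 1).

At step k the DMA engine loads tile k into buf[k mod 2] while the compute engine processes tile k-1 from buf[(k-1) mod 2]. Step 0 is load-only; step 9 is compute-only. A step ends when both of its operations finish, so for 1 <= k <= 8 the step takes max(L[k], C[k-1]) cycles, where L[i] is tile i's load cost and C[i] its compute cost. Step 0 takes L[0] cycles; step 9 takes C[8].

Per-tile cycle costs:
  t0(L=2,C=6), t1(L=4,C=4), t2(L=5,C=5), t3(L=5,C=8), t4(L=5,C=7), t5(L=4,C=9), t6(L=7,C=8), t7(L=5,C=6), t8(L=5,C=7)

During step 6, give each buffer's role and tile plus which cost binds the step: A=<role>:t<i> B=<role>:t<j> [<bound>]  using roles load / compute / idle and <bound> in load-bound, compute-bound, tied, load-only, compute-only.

step 6: A=load:t6 B=compute:t5 [compute-bound]

[0] DMA t0→A (2c) ∥ CU idle ⇒ 2c, clock 2
[1] DMA t1→B (4c) ∥ CU A:t0 (6c) ⇒ 6c, clock 8
[2] DMA t2→A (5c) ∥ CU B:t1 (4c) ⇒ 5c, clock 13
[3] DMA t3→B (5c) ∥ CU A:t2 (5c) ⇒ 5c, clock 18
[4] DMA t4→A (5c) ∥ CU B:t3 (8c) ⇒ 8c, clock 26
[5] DMA t5→B (4c) ∥ CU A:t4 (7c) ⇒ 7c, clock 33
[6] DMA t6→A (7c) ∥ CU B:t5 (9c) ⇒ 9c, clock 42
[7] DMA t7→B (5c) ∥ CU A:t6 (8c) ⇒ 8c, clock 50
[8] DMA t8→A (5c) ∥ CU B:t7 (6c) ⇒ 6c, clock 56
[9] DMA idle ∥ CU A:t8 (7c) ⇒ 7c, clock 63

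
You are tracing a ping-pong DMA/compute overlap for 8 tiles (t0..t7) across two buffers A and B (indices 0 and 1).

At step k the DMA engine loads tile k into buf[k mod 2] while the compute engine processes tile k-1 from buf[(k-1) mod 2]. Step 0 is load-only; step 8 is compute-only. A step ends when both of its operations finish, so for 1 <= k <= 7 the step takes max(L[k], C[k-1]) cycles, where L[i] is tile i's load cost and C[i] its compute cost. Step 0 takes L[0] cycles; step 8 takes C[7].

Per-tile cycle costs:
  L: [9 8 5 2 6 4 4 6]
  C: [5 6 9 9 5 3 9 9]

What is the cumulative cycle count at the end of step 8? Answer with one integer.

end_cycle[8] = 68

  0. 9=9c; end=9; A:t0 B:-
  1. max(8,5)=8c; end=17; A:t0 B:t1
  2. max(5,6)=6c; end=23; A:t2 B:t1
  3. max(2,9)=9c; end=32; A:t2 B:t3
  4. max(6,9)=9c; end=41; A:t4 B:t3
  5. max(4,5)=5c; end=46; A:t4 B:t5
  6. max(4,3)=4c; end=50; A:t6 B:t5
  7. max(6,9)=9c; end=59; A:t6 B:t7
  8. 9=9c; end=68; A:t6 B:t7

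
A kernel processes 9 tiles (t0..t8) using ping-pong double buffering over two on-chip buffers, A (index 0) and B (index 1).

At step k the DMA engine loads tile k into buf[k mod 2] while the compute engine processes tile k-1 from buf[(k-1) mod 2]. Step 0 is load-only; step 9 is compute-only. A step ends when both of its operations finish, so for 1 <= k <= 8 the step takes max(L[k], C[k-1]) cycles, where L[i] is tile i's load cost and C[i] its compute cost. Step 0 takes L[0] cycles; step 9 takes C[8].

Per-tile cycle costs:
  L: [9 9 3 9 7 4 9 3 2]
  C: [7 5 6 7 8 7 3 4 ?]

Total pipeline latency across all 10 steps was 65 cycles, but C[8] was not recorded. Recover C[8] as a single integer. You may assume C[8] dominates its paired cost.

C[8] = 2

step 0 = dur = L[0]=9 = 9
step 1 = dur = max(L[1]=9, C[0]=7) = 9
step 2 = dur = max(L[2]=3, C[1]=5) = 5
step 3 = dur = max(L[3]=9, C[2]=6) = 9
step 4 = dur = max(L[4]=7, C[3]=7) = 7
step 5 = dur = max(L[5]=4, C[4]=8) = 8
step 6 = dur = max(L[6]=9, C[5]=7) = 9
step 7 = dur = max(L[7]=3, C[6]=3) = 3
step 8 = dur = max(L[8]=2, C[7]=4) = 4
step 9 = dur = C[8]=? = C[8]  (unknown; binding)
sum of known step durations = 63
dur[9] = total - known = 65 - 63 = 2
C[8] is the binding max in step 9, so C[8] = dur[9] = 2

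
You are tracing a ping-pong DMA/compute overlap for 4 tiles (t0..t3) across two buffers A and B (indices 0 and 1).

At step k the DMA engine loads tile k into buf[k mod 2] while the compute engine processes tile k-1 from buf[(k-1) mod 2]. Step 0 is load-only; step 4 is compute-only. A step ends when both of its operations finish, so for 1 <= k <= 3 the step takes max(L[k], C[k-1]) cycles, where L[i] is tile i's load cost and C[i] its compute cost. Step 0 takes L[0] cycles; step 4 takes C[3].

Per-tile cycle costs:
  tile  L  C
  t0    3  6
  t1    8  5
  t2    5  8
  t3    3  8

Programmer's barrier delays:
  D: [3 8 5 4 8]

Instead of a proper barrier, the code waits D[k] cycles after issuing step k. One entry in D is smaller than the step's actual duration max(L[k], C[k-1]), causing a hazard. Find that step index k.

hazard at step 3

k=0 barrier L[0]=3→3c, D[0]=3 ok
k=1 barrier max(L[1]=8,C[0]=6)→8c, D[1]=8 ok
k=2 barrier max(L[2]=5,C[1]=5)→5c, D[2]=5 ok
k=3 barrier max(L[3]=3,C[2]=8)→8c, D[3]=4 SHORT
k=4 barrier C[3]=8→8c, D[4]=8 ok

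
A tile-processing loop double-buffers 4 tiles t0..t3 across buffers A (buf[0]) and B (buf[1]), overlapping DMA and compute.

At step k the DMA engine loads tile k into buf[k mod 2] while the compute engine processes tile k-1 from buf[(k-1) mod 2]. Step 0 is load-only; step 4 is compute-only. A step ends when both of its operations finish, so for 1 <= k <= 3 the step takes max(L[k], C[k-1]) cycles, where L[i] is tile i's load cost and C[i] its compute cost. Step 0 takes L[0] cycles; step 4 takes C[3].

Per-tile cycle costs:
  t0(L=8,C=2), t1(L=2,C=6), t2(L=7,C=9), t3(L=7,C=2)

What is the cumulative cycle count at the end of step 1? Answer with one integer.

[0] DMA t0→A (8c) ∥ CU idle ⇒ 8c, clock 8
[1] DMA t1→B (2c) ∥ CU A:t0 (2c) ⇒ 2c, clock 10
[2] DMA t2→A (7c) ∥ CU B:t1 (6c) ⇒ 7c, clock 17
[3] DMA t3→B (7c) ∥ CU A:t2 (9c) ⇒ 9c, clock 26
[4] DMA idle ∥ CU B:t3 (2c) ⇒ 2c, clock 28

end_cycle[1] = 10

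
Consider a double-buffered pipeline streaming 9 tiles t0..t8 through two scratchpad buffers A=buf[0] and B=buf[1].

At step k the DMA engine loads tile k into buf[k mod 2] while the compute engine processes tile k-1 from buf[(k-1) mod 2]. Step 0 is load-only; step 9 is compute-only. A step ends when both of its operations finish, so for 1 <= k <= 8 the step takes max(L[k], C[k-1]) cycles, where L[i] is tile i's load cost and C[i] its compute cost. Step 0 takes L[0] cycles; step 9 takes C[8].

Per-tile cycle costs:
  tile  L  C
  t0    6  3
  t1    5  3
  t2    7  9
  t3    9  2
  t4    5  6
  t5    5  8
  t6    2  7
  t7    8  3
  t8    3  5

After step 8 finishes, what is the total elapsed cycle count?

end_cycle[8] = 57

k=0 load=t0/6c comp=- wait=6 total=6
k=1 load=t1/5c comp=t0/3c wait=5 total=11
k=2 load=t2/7c comp=t1/3c wait=7 total=18
k=3 load=t3/9c comp=t2/9c wait=9 total=27
k=4 load=t4/5c comp=t3/2c wait=5 total=32
k=5 load=t5/5c comp=t4/6c wait=6 total=38
k=6 load=t6/2c comp=t5/8c wait=8 total=46
k=7 load=t7/8c comp=t6/7c wait=8 total=54
k=8 load=t8/3c comp=t7/3c wait=3 total=57
k=9 load=- comp=t8/5c wait=5 total=62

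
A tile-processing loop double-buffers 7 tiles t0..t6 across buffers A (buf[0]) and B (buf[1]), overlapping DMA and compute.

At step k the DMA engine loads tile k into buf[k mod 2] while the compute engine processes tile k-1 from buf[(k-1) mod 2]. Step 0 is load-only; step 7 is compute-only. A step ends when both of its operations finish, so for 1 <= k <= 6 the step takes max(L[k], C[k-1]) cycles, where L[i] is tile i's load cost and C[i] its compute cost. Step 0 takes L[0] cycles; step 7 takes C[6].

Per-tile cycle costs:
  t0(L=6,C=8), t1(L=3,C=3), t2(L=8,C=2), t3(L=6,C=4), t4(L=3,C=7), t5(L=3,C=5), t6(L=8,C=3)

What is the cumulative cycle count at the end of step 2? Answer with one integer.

end_cycle[2] = 22

step 0: L[0]=6 → dur=6, Σ=6 | A=load:t0 B=idle [load-only]
step 1: L[1]=3 C[0]=8 → dur=8, Σ=14 | A=compute:t0 B=load:t1 [compute-bound]
step 2: L[2]=8 C[1]=3 → dur=8, Σ=22 | A=load:t2 B=compute:t1 [load-bound]
step 3: L[3]=6 C[2]=2 → dur=6, Σ=28 | A=compute:t2 B=load:t3 [load-bound]
step 4: L[4]=3 C[3]=4 → dur=4, Σ=32 | A=load:t4 B=compute:t3 [compute-bound]
step 5: L[5]=3 C[4]=7 → dur=7, Σ=39 | A=compute:t4 B=load:t5 [compute-bound]
step 6: L[6]=8 C[5]=5 → dur=8, Σ=47 | A=load:t6 B=compute:t5 [load-bound]
step 7: C[6]=3 → dur=3, Σ=50 | A=compute:t6 B=idle [compute-only]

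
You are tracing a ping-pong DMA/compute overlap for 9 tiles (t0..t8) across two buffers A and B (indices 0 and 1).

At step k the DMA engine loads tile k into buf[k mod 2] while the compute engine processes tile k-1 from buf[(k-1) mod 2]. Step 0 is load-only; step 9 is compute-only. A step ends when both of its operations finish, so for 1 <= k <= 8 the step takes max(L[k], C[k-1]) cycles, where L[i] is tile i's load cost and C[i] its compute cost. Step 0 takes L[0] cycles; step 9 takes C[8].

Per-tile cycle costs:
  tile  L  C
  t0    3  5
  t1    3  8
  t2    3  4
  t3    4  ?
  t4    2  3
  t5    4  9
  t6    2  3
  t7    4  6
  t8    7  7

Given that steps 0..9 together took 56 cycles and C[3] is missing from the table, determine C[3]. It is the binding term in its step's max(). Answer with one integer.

C[3] = 5

step 0 | dur = L[0]=3 = 3
step 1 | dur = max(L[1]=3, C[0]=5) = 5
step 2 | dur = max(L[2]=3, C[1]=8) = 8
step 3 | dur = max(L[3]=4, C[2]=4) = 4
step 4 | dur = max(L[4]=2, C[3]=?) = C[3]  (unknown; binding)
step 5 | dur = max(L[5]=4, C[4]=3) = 4
step 6 | dur = max(L[6]=2, C[5]=9) = 9
step 7 | dur = max(L[7]=4, C[6]=3) = 4
step 8 | dur = max(L[8]=7, C[7]=6) = 7
step 9 | dur = C[8]=7 = 7
sum of known step durations = 51
dur[4] = total - known = 56 - 51 = 5
C[3] is the binding max in step 4, so C[3] = dur[4] = 5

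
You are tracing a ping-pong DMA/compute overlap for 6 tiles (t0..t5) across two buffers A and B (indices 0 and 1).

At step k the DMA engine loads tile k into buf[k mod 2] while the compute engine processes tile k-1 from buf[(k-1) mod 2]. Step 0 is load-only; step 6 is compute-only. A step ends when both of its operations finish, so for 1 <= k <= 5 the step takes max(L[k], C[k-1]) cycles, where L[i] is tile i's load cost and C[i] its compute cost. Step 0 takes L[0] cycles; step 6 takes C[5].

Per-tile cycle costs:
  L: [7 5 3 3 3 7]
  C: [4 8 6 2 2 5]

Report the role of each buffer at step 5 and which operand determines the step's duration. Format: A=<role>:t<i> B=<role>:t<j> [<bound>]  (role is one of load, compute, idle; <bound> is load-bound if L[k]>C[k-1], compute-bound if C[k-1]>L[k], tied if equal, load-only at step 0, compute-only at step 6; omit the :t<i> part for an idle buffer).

step 0: L[0]=7 → dur=7, Σ=7 | A=load:t0 B=idle [load-only]
step 1: L[1]=5 C[0]=4 → dur=5, Σ=12 | A=compute:t0 B=load:t1 [load-bound]
step 2: L[2]=3 C[1]=8 → dur=8, Σ=20 | A=load:t2 B=compute:t1 [compute-bound]
step 3: L[3]=3 C[2]=6 → dur=6, Σ=26 | A=compute:t2 B=load:t3 [compute-bound]
step 4: L[4]=3 C[3]=2 → dur=3, Σ=29 | A=load:t4 B=compute:t3 [load-bound]
step 5: L[5]=7 C[4]=2 → dur=7, Σ=36 | A=compute:t4 B=load:t5 [load-bound]
step 6: C[5]=5 → dur=5, Σ=41 | A=idle B=compute:t5 [compute-only]

step 5: A=compute:t4 B=load:t5 [load-bound]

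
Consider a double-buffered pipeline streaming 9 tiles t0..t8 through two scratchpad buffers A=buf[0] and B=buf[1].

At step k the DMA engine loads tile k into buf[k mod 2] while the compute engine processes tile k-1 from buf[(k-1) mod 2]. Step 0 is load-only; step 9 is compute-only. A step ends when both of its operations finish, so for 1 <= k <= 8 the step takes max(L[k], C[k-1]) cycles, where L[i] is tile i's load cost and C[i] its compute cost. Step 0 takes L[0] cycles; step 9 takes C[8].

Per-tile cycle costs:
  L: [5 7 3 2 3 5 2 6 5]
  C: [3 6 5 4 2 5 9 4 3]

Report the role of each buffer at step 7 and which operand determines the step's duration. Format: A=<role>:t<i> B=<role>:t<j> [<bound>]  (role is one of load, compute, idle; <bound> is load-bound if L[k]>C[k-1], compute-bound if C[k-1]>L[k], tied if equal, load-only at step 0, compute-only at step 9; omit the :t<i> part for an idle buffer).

step 0: L[0]=5 → dur=5, Σ=5 | A=load:t0 B=idle [load-only]
step 1: L[1]=7 C[0]=3 → dur=7, Σ=12 | A=compute:t0 B=load:t1 [load-bound]
step 2: L[2]=3 C[1]=6 → dur=6, Σ=18 | A=load:t2 B=compute:t1 [compute-bound]
step 3: L[3]=2 C[2]=5 → dur=5, Σ=23 | A=compute:t2 B=load:t3 [compute-bound]
step 4: L[4]=3 C[3]=4 → dur=4, Σ=27 | A=load:t4 B=compute:t3 [compute-bound]
step 5: L[5]=5 C[4]=2 → dur=5, Σ=32 | A=compute:t4 B=load:t5 [load-bound]
step 6: L[6]=2 C[5]=5 → dur=5, Σ=37 | A=load:t6 B=compute:t5 [compute-bound]
step 7: L[7]=6 C[6]=9 → dur=9, Σ=46 | A=compute:t6 B=load:t7 [compute-bound]
step 8: L[8]=5 C[7]=4 → dur=5, Σ=51 | A=load:t8 B=compute:t7 [load-bound]
step 9: C[8]=3 → dur=3, Σ=54 | A=compute:t8 B=idle [compute-only]

step 7: A=compute:t6 B=load:t7 [compute-bound]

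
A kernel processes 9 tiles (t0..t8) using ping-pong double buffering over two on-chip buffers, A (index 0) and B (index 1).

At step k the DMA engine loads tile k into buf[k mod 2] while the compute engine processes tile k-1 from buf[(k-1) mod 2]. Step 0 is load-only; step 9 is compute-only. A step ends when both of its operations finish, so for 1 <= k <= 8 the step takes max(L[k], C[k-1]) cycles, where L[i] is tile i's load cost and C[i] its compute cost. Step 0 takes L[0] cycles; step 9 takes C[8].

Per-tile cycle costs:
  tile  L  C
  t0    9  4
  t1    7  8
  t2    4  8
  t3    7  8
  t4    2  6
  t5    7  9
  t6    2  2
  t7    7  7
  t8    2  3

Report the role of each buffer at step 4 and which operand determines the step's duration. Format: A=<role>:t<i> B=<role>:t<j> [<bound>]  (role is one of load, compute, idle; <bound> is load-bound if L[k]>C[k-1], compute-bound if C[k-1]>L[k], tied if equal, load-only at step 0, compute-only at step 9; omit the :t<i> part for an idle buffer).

step 4: A=load:t4 B=compute:t3 [compute-bound]

step 0: L[0]=9 → dur=9, Σ=9 | A=load:t0 B=idle [load-only]
step 1: L[1]=7 C[0]=4 → dur=7, Σ=16 | A=compute:t0 B=load:t1 [load-bound]
step 2: L[2]=4 C[1]=8 → dur=8, Σ=24 | A=load:t2 B=compute:t1 [compute-bound]
step 3: L[3]=7 C[2]=8 → dur=8, Σ=32 | A=compute:t2 B=load:t3 [compute-bound]
step 4: L[4]=2 C[3]=8 → dur=8, Σ=40 | A=load:t4 B=compute:t3 [compute-bound]
step 5: L[5]=7 C[4]=6 → dur=7, Σ=47 | A=compute:t4 B=load:t5 [load-bound]
step 6: L[6]=2 C[5]=9 → dur=9, Σ=56 | A=load:t6 B=compute:t5 [compute-bound]
step 7: L[7]=7 C[6]=2 → dur=7, Σ=63 | A=compute:t6 B=load:t7 [load-bound]
step 8: L[8]=2 C[7]=7 → dur=7, Σ=70 | A=load:t8 B=compute:t7 [compute-bound]
step 9: C[8]=3 → dur=3, Σ=73 | A=compute:t8 B=idle [compute-only]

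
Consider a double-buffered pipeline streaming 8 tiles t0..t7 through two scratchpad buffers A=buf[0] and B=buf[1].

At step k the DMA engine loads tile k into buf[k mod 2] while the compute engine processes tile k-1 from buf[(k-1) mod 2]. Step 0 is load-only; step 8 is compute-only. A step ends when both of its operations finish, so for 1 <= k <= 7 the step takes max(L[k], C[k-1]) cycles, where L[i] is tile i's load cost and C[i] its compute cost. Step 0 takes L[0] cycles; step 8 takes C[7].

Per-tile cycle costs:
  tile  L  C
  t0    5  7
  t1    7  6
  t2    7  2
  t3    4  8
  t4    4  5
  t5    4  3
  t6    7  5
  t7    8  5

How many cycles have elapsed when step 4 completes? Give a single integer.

k=0 load=t0/5c comp=- wait=5 total=5
k=1 load=t1/7c comp=t0/7c wait=7 total=12
k=2 load=t2/7c comp=t1/6c wait=7 total=19
k=3 load=t3/4c comp=t2/2c wait=4 total=23
k=4 load=t4/4c comp=t3/8c wait=8 total=31
k=5 load=t5/4c comp=t4/5c wait=5 total=36
k=6 load=t6/7c comp=t5/3c wait=7 total=43
k=7 load=t7/8c comp=t6/5c wait=8 total=51
k=8 load=- comp=t7/5c wait=5 total=56

end_cycle[4] = 31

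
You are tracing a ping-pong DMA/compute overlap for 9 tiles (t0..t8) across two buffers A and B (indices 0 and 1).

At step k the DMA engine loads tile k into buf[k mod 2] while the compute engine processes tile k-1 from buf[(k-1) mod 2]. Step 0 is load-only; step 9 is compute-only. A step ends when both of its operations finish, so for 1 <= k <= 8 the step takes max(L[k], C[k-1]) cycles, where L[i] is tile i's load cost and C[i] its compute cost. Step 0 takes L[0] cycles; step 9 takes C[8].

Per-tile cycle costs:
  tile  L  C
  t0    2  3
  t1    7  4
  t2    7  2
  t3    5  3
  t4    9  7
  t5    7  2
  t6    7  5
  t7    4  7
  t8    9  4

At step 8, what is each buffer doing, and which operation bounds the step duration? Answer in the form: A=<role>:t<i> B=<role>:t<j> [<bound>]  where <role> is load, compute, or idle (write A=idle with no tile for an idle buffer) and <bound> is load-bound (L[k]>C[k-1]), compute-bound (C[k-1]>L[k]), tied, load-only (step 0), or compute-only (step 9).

  0. 2=2c; end=2; A:t0 B:-
  1. max(7,3)=7c; end=9; A:t0 B:t1
  2. max(7,4)=7c; end=16; A:t2 B:t1
  3. max(5,2)=5c; end=21; A:t2 B:t3
  4. max(9,3)=9c; end=30; A:t4 B:t3
  5. max(7,7)=7c; end=37; A:t4 B:t5
  6. max(7,2)=7c; end=44; A:t6 B:t5
  7. max(4,5)=5c; end=49; A:t6 B:t7
  8. max(9,7)=9c; end=58; A:t8 B:t7
  9. 4=4c; end=62; A:t8 B:t7

step 8: A=load:t8 B=compute:t7 [load-bound]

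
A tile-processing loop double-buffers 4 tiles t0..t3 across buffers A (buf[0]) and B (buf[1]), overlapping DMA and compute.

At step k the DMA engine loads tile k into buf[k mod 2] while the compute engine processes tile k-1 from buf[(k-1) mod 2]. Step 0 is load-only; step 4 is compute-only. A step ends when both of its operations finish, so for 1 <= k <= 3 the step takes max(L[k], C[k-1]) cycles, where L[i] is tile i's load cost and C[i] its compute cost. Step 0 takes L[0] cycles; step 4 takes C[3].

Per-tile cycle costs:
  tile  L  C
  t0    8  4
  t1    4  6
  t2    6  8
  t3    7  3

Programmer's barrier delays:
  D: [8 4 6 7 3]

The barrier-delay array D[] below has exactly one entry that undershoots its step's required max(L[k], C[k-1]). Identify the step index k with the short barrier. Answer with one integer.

hazard at step 3

step 0: need L[0]=8 = 8; D[0]=8 ok
step 1: need max(L[1]=4,C[0]=4) = 4; D[1]=4 ok
step 2: need max(L[2]=6,C[1]=6) = 6; D[2]=6 ok
step 3: need max(L[3]=7,C[2]=8) = 8; D[3]=7 SHORT
step 4: need C[3]=3 = 3; D[4]=3 ok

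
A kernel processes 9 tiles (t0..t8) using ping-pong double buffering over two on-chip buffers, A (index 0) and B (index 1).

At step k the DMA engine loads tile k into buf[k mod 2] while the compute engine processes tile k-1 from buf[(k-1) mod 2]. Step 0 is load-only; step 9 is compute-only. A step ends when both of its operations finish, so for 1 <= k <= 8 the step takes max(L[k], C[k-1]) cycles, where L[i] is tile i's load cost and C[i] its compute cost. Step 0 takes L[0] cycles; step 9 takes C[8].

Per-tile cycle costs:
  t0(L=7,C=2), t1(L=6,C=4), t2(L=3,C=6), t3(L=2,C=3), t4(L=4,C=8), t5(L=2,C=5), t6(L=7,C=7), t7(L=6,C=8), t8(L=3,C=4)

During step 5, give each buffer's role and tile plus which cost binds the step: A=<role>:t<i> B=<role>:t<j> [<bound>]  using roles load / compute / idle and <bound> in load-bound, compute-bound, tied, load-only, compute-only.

k=0 load=t0/7c comp=- wait=7 total=7
k=1 load=t1/6c comp=t0/2c wait=6 total=13
k=2 load=t2/3c comp=t1/4c wait=4 total=17
k=3 load=t3/2c comp=t2/6c wait=6 total=23
k=4 load=t4/4c comp=t3/3c wait=4 total=27
k=5 load=t5/2c comp=t4/8c wait=8 total=35
k=6 load=t6/7c comp=t5/5c wait=7 total=42
k=7 load=t7/6c comp=t6/7c wait=7 total=49
k=8 load=t8/3c comp=t7/8c wait=8 total=57
k=9 load=- comp=t8/4c wait=4 total=61

step 5: A=compute:t4 B=load:t5 [compute-bound]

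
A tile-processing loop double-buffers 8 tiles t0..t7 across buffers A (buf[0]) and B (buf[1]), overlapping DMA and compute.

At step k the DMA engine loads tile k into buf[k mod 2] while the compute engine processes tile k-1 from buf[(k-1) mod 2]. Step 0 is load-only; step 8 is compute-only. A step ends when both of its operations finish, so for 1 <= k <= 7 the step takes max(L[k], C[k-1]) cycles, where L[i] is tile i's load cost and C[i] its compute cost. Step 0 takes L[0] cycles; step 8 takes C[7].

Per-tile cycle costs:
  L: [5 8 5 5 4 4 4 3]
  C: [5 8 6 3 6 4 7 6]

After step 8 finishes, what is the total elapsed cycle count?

end_cycle[8] = 54

[0] DMA t0→A (5c) ∥ CU idle ⇒ 5c, clock 5
[1] DMA t1→B (8c) ∥ CU A:t0 (5c) ⇒ 8c, clock 13
[2] DMA t2→A (5c) ∥ CU B:t1 (8c) ⇒ 8c, clock 21
[3] DMA t3→B (5c) ∥ CU A:t2 (6c) ⇒ 6c, clock 27
[4] DMA t4→A (4c) ∥ CU B:t3 (3c) ⇒ 4c, clock 31
[5] DMA t5→B (4c) ∥ CU A:t4 (6c) ⇒ 6c, clock 37
[6] DMA t6→A (4c) ∥ CU B:t5 (4c) ⇒ 4c, clock 41
[7] DMA t7→B (3c) ∥ CU A:t6 (7c) ⇒ 7c, clock 48
[8] DMA idle ∥ CU B:t7 (6c) ⇒ 6c, clock 54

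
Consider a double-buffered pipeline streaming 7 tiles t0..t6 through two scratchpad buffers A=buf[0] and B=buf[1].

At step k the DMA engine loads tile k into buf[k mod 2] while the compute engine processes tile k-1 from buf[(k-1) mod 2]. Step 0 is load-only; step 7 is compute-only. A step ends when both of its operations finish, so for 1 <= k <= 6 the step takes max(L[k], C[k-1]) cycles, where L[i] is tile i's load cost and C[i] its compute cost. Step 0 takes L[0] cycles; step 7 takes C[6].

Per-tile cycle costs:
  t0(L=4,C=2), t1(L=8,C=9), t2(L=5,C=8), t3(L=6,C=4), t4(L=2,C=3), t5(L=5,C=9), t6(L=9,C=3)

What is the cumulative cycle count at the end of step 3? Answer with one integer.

step 0: L[0]=4 → dur=4, Σ=4 | A=load:t0 B=idle [load-only]
step 1: L[1]=8 C[0]=2 → dur=8, Σ=12 | A=compute:t0 B=load:t1 [load-bound]
step 2: L[2]=5 C[1]=9 → dur=9, Σ=21 | A=load:t2 B=compute:t1 [compute-bound]
step 3: L[3]=6 C[2]=8 → dur=8, Σ=29 | A=compute:t2 B=load:t3 [compute-bound]
step 4: L[4]=2 C[3]=4 → dur=4, Σ=33 | A=load:t4 B=compute:t3 [compute-bound]
step 5: L[5]=5 C[4]=3 → dur=5, Σ=38 | A=compute:t4 B=load:t5 [load-bound]
step 6: L[6]=9 C[5]=9 → dur=9, Σ=47 | A=load:t6 B=compute:t5 [tied]
step 7: C[6]=3 → dur=3, Σ=50 | A=compute:t6 B=idle [compute-only]

end_cycle[3] = 29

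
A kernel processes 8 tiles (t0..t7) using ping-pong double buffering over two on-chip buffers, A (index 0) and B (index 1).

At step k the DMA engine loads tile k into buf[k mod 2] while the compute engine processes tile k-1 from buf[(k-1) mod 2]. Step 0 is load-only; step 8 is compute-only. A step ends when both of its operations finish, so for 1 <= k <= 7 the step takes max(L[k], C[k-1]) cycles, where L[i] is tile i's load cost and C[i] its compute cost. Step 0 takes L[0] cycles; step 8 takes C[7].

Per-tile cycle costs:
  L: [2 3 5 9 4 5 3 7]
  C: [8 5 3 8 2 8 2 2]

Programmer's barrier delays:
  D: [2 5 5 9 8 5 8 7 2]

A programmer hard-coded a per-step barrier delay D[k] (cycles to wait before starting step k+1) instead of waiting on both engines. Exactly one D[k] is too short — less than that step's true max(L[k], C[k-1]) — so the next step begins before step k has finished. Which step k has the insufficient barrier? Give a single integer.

hazard at step 1

step 0: need L[0]=2 = 2; D[0]=2 ok
step 1: need max(L[1]=3,C[0]=8) = 8; D[1]=5 SHORT
step 2: need max(L[2]=5,C[1]=5) = 5; D[2]=5 ok
step 3: need max(L[3]=9,C[2]=3) = 9; D[3]=9 ok
step 4: need max(L[4]=4,C[3]=8) = 8; D[4]=8 ok
step 5: need max(L[5]=5,C[4]=2) = 5; D[5]=5 ok
step 6: need max(L[6]=3,C[5]=8) = 8; D[6]=8 ok
step 7: need max(L[7]=7,C[6]=2) = 7; D[7]=7 ok
step 8: need C[7]=2 = 2; D[8]=2 ok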